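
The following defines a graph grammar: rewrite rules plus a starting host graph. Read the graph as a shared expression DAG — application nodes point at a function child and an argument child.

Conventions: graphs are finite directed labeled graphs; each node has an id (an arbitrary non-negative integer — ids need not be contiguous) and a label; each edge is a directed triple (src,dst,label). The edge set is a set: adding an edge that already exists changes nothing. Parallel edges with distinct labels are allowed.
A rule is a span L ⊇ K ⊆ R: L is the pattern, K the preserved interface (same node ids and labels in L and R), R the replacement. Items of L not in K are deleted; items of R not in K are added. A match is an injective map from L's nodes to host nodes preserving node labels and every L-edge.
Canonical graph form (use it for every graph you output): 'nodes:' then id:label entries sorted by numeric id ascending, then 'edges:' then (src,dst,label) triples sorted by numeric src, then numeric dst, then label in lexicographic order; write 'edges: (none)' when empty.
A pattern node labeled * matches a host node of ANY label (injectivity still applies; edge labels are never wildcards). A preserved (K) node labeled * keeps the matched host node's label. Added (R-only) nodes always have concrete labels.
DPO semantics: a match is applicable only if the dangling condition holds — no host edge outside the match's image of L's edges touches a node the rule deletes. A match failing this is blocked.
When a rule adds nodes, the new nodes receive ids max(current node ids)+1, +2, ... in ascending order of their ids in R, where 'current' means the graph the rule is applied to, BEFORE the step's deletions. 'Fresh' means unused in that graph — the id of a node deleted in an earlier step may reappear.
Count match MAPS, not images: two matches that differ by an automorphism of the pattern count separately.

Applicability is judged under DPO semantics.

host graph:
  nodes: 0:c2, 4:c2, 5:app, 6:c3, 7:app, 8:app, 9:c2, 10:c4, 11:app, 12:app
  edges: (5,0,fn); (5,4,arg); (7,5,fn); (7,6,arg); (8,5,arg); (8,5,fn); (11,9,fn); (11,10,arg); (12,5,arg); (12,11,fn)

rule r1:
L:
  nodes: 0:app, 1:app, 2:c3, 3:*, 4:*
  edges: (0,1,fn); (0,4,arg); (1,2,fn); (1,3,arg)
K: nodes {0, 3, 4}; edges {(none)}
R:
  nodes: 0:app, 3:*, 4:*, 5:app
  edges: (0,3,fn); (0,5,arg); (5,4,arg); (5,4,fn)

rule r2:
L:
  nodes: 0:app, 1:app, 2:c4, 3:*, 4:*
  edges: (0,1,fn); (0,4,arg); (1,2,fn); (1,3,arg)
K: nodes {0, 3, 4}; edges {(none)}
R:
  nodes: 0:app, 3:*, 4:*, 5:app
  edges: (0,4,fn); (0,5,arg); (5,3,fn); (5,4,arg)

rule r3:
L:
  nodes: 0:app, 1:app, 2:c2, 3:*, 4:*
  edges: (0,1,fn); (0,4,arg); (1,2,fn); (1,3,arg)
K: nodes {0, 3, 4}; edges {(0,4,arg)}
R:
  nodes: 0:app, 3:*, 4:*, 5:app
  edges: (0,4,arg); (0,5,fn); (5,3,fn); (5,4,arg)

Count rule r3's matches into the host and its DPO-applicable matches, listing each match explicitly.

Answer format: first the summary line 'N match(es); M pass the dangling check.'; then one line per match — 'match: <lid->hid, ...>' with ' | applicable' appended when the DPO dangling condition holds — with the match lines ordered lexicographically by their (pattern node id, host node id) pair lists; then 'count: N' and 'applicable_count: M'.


2 match(es); 1 pass the dangling check.
match: 0->7, 1->5, 2->0, 3->4, 4->6
match: 0->12, 1->11, 2->9, 3->10, 4->5 | applicable
count: 2
applicable_count: 1


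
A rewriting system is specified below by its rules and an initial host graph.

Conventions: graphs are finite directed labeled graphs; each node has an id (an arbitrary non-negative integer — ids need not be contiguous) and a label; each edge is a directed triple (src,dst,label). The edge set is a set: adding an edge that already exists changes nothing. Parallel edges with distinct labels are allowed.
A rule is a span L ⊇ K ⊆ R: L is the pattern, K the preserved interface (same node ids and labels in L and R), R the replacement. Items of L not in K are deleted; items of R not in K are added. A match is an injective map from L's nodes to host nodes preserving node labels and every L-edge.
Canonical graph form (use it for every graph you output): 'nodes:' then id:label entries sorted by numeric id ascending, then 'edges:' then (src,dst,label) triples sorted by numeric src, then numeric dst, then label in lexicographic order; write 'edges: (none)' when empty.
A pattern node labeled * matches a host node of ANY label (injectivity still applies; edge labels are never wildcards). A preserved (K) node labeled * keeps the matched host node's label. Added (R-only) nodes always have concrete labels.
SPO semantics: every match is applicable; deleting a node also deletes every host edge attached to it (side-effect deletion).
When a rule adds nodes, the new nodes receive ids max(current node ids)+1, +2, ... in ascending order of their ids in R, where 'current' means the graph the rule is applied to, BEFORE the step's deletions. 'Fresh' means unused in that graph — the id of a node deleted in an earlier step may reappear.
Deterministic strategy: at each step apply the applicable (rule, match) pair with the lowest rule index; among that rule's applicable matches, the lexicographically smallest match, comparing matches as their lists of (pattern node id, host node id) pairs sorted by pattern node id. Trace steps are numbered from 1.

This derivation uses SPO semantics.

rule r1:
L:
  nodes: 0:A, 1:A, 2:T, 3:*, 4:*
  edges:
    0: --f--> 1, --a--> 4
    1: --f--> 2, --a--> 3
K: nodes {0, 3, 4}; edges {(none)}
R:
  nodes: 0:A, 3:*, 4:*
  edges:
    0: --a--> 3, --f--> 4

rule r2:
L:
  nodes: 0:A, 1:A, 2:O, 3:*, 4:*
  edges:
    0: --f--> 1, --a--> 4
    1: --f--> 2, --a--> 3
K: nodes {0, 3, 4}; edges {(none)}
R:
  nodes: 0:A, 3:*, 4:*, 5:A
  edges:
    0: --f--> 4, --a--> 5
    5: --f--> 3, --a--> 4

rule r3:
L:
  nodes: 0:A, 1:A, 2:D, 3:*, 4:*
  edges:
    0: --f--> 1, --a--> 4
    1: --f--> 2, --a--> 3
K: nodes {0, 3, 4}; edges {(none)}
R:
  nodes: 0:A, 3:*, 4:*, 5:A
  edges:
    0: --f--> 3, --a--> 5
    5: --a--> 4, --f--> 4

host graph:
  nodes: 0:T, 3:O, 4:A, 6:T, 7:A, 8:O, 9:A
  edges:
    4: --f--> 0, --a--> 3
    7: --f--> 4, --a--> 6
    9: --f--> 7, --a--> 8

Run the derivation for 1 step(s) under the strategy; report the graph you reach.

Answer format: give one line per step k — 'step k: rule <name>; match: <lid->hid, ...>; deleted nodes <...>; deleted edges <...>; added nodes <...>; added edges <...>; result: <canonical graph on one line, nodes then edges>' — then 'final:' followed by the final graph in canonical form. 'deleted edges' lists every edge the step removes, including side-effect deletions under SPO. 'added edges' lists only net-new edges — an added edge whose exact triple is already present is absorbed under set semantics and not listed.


step 1: rule r1; match: 0->7, 1->4, 2->0, 3->3, 4->6; deleted nodes 0, 4; deleted edges (4,0,f); (4,3,a); (7,4,f); (7,6,a); added nodes (none); added edges (7,3,a); (7,6,f); result: nodes: 3:O, 6:T, 7:A, 8:O, 9:A edges: (7,3,a); (7,6,f); (9,7,f); (9,8,a)
final:
nodes: 3:O, 6:T, 7:A, 8:O, 9:A
edges: (7,3,a); (7,6,f); (9,7,f); (9,8,a)


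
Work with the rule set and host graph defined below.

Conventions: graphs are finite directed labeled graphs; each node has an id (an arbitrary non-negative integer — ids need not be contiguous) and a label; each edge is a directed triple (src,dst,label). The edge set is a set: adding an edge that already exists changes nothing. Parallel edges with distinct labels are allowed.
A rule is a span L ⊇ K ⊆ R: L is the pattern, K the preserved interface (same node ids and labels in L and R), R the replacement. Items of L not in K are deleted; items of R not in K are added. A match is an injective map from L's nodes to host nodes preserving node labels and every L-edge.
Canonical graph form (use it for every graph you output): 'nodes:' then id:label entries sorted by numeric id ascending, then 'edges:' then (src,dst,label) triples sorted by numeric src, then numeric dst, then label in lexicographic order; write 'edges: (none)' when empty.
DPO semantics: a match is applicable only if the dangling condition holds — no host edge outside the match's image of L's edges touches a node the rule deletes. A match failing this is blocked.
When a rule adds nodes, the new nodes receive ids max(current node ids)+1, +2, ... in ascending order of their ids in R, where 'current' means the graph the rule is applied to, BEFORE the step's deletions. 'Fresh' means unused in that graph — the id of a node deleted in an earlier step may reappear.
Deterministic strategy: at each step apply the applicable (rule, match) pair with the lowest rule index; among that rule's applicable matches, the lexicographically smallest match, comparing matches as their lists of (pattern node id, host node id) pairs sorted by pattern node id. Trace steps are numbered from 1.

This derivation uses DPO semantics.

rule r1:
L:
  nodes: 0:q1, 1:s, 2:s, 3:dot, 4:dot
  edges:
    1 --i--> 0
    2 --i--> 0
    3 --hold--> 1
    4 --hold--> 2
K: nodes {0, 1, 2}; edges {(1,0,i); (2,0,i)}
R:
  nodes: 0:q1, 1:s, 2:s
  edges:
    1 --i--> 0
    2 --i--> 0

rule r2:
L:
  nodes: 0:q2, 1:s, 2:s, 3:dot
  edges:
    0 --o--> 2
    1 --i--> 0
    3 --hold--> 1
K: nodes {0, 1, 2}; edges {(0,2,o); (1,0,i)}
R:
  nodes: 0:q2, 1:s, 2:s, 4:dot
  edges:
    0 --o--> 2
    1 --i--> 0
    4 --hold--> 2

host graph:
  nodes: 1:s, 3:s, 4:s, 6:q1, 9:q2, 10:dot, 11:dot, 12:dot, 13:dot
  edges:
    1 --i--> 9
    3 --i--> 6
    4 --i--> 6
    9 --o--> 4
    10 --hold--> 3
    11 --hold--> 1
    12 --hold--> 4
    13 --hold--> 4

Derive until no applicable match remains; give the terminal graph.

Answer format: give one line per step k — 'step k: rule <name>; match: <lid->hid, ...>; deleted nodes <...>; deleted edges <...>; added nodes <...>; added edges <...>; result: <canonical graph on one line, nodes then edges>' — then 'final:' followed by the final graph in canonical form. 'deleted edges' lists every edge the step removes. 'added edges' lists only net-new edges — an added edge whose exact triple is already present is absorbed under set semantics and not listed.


step 1: rule r1; match: 0->6, 1->3, 2->4, 3->10, 4->12; deleted nodes 10, 12; deleted edges (10,3,hold); (12,4,hold); added nodes (none); added edges (none); result: nodes: 1:s, 3:s, 4:s, 6:q1, 9:q2, 11:dot, 13:dot edges: (1,9,i); (3,6,i); (4,6,i); (9,4,o); (11,1,hold); (13,4,hold)
step 2: rule r2; match: 0->9, 1->1, 2->4, 3->11; deleted nodes 11; deleted edges (11,1,hold); added nodes 14; added edges (14,4,hold); result: nodes: 1:s, 3:s, 4:s, 6:q1, 9:q2, 13:dot, 14:dot edges: (1,9,i); (3,6,i); (4,6,i); (9,4,o); (13,4,hold); (14,4,hold)
final:
nodes: 1:s, 3:s, 4:s, 6:q1, 9:q2, 13:dot, 14:dot
edges: (1,9,i); (3,6,i); (4,6,i); (9,4,o); (13,4,hold); (14,4,hold)


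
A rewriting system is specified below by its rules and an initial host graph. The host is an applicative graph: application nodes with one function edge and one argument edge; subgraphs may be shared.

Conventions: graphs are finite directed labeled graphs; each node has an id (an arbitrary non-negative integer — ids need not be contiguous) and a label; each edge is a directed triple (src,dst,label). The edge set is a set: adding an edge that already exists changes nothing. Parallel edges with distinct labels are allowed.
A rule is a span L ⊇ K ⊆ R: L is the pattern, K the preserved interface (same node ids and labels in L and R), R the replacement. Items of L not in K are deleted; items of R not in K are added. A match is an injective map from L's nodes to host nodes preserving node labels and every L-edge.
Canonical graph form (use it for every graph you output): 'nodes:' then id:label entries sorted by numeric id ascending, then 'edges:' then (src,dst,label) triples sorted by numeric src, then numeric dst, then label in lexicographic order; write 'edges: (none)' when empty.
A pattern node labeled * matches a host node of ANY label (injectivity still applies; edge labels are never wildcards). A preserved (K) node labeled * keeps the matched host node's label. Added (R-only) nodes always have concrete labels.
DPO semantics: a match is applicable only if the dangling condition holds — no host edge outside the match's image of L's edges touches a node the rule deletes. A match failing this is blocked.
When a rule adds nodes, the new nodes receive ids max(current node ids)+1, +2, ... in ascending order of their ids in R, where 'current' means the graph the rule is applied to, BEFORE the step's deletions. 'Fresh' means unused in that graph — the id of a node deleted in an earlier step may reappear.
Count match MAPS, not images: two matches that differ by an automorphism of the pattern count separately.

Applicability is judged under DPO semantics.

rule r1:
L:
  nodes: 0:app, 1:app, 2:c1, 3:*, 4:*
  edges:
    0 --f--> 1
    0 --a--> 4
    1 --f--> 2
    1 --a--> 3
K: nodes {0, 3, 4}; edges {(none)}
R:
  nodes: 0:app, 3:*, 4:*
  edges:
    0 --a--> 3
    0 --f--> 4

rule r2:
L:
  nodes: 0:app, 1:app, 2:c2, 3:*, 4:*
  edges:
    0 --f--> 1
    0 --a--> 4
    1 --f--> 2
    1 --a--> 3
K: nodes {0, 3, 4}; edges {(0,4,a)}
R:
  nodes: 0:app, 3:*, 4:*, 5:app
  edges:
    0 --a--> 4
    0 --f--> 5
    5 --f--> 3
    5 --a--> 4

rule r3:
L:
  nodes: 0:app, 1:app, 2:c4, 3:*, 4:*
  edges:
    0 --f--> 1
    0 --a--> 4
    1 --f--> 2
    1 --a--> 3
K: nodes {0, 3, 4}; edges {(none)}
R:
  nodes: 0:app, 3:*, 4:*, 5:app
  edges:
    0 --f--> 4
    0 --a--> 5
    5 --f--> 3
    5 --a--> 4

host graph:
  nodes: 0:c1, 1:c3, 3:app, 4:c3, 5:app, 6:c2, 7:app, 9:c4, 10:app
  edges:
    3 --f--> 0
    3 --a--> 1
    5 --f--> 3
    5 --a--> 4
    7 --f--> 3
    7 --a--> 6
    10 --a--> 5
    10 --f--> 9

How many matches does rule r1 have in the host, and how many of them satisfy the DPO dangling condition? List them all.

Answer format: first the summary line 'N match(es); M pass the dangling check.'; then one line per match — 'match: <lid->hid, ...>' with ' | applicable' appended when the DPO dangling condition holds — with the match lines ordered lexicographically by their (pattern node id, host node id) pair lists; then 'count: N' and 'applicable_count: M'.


2 match(es); 0 pass the dangling check.
match: 0->5, 1->3, 2->0, 3->1, 4->4
match: 0->7, 1->3, 2->0, 3->1, 4->6
count: 2
applicable_count: 0


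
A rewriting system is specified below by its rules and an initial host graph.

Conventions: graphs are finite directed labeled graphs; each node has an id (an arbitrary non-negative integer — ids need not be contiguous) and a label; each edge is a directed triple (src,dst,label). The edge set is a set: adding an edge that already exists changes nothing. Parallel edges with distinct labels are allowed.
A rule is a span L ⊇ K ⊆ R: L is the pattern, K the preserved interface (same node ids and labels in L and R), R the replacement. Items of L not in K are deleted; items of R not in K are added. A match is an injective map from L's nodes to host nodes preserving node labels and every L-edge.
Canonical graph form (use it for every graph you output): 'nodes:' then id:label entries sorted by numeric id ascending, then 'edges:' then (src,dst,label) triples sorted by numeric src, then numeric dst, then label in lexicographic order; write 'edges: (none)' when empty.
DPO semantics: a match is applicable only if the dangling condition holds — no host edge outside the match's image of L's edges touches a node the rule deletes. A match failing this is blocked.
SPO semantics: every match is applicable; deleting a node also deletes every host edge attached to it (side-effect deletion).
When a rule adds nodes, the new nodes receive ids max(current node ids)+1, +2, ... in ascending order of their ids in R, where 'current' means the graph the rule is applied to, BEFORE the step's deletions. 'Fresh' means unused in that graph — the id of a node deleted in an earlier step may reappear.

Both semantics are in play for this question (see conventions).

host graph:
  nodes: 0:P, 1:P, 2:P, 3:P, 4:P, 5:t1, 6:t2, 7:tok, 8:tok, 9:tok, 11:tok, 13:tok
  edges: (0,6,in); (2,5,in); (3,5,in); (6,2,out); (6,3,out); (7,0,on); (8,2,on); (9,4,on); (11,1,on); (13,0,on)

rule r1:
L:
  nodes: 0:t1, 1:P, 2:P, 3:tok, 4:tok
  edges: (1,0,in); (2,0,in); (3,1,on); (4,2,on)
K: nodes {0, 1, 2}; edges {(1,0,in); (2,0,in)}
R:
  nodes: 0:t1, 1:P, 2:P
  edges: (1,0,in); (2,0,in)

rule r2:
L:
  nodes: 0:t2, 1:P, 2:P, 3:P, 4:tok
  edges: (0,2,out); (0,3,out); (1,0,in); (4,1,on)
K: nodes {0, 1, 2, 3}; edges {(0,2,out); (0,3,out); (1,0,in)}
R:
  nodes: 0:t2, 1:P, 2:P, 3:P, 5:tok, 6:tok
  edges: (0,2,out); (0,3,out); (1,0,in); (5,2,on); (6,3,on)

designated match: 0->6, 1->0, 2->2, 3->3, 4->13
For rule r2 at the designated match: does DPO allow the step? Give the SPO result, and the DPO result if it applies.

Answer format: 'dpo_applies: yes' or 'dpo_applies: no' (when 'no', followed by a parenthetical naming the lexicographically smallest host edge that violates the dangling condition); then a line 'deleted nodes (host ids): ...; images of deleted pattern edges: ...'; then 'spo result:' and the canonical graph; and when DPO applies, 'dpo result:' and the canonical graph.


dpo_applies: yes
deleted nodes (host ids): 13; images of deleted pattern edges: (13,0,on)
spo result:
nodes: 0:P, 1:P, 2:P, 3:P, 4:P, 5:t1, 6:t2, 7:tok, 8:tok, 9:tok, 11:tok, 14:tok, 15:tok
edges: (0,6,in); (2,5,in); (3,5,in); (6,2,out); (6,3,out); (7,0,on); (8,2,on); (9,4,on); (11,1,on); (14,2,on); (15,3,on)
dpo result:
nodes: 0:P, 1:P, 2:P, 3:P, 4:P, 5:t1, 6:t2, 7:tok, 8:tok, 9:tok, 11:tok, 14:tok, 15:tok
edges: (0,6,in); (2,5,in); (3,5,in); (6,2,out); (6,3,out); (7,0,on); (8,2,on); (9,4,on); (11,1,on); (14,2,on); (15,3,on)


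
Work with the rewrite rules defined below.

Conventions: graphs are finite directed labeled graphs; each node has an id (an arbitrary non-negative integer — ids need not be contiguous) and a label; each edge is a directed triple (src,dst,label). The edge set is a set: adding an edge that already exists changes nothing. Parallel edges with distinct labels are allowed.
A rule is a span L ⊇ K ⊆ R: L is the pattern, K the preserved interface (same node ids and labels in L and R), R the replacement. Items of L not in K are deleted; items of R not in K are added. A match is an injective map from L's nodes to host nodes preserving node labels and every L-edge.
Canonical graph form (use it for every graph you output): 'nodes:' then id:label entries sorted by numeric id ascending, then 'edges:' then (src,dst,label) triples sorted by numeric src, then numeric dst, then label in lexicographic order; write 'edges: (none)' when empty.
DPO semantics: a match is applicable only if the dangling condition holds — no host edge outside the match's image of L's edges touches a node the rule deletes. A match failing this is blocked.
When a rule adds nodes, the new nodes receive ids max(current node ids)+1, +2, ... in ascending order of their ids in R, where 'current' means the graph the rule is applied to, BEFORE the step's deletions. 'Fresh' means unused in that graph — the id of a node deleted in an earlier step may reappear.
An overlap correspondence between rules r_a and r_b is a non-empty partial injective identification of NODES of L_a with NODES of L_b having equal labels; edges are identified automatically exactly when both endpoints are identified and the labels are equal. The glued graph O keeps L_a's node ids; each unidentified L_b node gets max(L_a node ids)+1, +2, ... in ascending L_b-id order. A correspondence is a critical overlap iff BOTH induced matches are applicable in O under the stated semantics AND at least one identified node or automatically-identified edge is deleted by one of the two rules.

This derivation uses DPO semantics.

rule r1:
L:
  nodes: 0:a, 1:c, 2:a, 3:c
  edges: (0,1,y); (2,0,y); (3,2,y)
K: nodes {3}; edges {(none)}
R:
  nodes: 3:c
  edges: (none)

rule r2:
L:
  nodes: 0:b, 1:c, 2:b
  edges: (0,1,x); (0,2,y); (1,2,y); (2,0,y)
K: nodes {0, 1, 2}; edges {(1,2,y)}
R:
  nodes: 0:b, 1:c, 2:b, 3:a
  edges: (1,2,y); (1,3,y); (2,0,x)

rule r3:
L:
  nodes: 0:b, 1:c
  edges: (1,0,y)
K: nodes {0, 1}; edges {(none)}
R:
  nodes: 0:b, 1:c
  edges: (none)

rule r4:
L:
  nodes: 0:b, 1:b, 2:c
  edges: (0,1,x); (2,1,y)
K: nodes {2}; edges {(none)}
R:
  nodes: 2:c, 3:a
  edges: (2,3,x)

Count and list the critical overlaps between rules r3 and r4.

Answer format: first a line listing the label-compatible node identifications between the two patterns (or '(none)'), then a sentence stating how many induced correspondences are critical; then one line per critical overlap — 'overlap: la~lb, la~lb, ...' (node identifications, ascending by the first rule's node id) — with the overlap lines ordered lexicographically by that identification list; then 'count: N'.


label-compatible node identifications between L(r3) and L(r4): 0~0, 0~1, 1~2
1 of the induced correspondences is a critical overlap of r3 and r4.
overlap: 0~1, 1~2
count: 1


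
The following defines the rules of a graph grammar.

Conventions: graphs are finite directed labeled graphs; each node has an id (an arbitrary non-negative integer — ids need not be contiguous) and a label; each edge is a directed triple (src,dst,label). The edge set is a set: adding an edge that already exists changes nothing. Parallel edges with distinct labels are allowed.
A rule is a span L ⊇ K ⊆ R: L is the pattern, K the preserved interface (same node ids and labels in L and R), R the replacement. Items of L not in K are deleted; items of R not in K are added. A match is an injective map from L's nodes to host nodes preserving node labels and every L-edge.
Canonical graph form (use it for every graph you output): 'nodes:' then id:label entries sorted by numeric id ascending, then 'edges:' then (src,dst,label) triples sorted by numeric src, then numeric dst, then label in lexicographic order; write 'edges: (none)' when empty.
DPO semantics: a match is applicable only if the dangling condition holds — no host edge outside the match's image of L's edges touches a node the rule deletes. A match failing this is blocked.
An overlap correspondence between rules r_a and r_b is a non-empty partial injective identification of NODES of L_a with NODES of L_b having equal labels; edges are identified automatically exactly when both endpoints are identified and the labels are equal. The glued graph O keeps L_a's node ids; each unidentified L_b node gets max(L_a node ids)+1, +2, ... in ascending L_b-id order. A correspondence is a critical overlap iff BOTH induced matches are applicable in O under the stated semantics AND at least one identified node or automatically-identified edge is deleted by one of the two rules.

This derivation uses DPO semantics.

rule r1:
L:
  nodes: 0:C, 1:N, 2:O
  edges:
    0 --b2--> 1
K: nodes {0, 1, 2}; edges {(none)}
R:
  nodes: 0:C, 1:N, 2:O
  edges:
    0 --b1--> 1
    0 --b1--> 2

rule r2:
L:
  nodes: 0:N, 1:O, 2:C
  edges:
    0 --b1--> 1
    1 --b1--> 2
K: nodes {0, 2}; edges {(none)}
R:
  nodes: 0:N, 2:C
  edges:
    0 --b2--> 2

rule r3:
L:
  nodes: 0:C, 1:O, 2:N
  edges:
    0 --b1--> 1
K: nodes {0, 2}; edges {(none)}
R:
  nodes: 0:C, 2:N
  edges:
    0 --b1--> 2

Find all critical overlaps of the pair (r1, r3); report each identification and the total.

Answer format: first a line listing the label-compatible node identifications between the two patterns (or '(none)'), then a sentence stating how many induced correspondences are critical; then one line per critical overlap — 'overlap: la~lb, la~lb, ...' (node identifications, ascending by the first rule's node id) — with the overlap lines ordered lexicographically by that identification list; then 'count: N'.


label-compatible node identifications between L(r1) and L(r3): 0~0, 1~2, 2~1
4 of the induced correspondences are critical overlaps of r1 and r3.
overlap: 0~0, 1~2, 2~1
overlap: 0~0, 2~1
overlap: 1~2, 2~1
overlap: 2~1
count: 4


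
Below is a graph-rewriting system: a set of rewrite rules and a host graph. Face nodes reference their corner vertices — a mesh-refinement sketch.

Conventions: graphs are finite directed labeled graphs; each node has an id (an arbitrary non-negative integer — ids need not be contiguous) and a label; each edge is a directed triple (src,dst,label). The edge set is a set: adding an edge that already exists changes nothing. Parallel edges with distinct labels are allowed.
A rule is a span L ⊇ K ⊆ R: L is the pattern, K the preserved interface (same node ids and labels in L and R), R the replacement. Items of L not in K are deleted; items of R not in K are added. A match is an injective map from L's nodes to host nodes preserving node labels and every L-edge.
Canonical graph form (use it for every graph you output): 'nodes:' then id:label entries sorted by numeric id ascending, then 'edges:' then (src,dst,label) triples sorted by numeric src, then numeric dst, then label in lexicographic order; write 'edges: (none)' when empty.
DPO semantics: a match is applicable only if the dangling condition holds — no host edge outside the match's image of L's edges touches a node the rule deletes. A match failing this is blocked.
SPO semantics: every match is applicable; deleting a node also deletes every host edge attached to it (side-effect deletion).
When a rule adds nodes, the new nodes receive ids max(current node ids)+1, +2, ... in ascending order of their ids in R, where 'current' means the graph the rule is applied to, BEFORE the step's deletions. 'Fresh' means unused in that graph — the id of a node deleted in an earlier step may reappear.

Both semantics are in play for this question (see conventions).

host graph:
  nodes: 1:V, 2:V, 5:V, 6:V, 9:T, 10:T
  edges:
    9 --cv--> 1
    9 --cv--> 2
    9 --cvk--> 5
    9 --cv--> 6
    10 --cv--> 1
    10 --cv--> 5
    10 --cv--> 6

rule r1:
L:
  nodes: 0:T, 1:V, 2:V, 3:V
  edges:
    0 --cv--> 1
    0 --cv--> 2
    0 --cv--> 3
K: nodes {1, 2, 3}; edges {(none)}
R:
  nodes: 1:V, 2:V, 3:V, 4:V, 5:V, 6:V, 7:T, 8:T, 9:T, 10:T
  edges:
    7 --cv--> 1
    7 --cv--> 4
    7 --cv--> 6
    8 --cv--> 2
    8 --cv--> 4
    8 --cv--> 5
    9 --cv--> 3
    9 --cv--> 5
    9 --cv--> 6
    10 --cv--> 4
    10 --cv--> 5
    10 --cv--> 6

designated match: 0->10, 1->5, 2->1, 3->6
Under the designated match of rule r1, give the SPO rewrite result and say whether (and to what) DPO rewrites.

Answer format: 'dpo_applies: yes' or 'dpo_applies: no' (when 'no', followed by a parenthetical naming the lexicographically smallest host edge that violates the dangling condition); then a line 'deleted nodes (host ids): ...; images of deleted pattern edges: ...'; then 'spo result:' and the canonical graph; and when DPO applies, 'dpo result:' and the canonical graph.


dpo_applies: yes
deleted nodes (host ids): 10; images of deleted pattern edges: (10,1,cv); (10,5,cv); (10,6,cv)
spo result:
nodes: 1:V, 2:V, 5:V, 6:V, 9:T, 11:V, 12:V, 13:V, 14:T, 15:T, 16:T, 17:T
edges: (9,1,cv); (9,2,cv); (9,5,cvk); (9,6,cv); (14,5,cv); (14,11,cv); (14,13,cv); (15,1,cv); (15,11,cv); (15,12,cv); (16,6,cv); (16,12,cv); (16,13,cv); (17,11,cv); (17,12,cv); (17,13,cv)
dpo result:
nodes: 1:V, 2:V, 5:V, 6:V, 9:T, 11:V, 12:V, 13:V, 14:T, 15:T, 16:T, 17:T
edges: (9,1,cv); (9,2,cv); (9,5,cvk); (9,6,cv); (14,5,cv); (14,11,cv); (14,13,cv); (15,1,cv); (15,11,cv); (15,12,cv); (16,6,cv); (16,12,cv); (16,13,cv); (17,11,cv); (17,12,cv); (17,13,cv)


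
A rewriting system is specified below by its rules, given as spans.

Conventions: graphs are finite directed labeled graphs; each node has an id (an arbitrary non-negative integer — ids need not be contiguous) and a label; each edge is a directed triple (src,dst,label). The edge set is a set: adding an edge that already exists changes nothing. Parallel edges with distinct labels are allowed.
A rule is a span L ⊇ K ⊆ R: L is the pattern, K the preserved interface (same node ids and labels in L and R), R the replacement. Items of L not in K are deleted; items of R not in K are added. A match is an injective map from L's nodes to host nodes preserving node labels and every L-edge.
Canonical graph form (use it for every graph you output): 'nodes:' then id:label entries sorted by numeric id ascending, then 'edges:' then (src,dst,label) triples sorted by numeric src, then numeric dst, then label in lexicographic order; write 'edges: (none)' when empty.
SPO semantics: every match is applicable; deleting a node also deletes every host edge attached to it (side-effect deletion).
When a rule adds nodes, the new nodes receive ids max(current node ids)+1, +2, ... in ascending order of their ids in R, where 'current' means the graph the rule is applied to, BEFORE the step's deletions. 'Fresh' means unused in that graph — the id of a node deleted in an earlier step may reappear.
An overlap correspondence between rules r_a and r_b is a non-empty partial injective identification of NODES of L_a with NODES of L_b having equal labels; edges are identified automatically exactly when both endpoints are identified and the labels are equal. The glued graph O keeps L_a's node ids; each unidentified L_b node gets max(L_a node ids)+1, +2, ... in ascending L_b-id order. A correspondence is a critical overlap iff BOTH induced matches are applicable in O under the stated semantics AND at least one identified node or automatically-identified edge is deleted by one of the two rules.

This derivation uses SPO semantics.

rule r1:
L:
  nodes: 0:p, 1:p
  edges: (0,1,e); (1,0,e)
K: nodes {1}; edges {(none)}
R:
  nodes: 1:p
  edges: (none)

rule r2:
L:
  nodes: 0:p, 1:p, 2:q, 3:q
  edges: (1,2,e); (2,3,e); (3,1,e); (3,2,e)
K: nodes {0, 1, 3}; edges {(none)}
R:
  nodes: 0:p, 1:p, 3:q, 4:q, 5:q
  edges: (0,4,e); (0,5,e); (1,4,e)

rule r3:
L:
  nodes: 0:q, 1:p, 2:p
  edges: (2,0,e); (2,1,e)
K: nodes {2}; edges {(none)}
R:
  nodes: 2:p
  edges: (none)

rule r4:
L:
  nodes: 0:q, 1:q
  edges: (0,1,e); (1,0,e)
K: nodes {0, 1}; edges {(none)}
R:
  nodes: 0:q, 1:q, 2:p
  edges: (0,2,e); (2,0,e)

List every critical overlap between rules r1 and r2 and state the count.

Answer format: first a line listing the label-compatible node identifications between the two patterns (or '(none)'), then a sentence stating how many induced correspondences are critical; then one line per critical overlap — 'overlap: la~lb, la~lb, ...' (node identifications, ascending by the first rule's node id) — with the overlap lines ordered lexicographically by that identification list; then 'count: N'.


label-compatible node identifications between L(r1) and L(r2): 0~0, 0~1, 1~0, 1~1
4 of the induced correspondences are critical overlaps of r1 and r2.
overlap: 0~0
overlap: 0~0, 1~1
overlap: 0~1
overlap: 0~1, 1~0
count: 4


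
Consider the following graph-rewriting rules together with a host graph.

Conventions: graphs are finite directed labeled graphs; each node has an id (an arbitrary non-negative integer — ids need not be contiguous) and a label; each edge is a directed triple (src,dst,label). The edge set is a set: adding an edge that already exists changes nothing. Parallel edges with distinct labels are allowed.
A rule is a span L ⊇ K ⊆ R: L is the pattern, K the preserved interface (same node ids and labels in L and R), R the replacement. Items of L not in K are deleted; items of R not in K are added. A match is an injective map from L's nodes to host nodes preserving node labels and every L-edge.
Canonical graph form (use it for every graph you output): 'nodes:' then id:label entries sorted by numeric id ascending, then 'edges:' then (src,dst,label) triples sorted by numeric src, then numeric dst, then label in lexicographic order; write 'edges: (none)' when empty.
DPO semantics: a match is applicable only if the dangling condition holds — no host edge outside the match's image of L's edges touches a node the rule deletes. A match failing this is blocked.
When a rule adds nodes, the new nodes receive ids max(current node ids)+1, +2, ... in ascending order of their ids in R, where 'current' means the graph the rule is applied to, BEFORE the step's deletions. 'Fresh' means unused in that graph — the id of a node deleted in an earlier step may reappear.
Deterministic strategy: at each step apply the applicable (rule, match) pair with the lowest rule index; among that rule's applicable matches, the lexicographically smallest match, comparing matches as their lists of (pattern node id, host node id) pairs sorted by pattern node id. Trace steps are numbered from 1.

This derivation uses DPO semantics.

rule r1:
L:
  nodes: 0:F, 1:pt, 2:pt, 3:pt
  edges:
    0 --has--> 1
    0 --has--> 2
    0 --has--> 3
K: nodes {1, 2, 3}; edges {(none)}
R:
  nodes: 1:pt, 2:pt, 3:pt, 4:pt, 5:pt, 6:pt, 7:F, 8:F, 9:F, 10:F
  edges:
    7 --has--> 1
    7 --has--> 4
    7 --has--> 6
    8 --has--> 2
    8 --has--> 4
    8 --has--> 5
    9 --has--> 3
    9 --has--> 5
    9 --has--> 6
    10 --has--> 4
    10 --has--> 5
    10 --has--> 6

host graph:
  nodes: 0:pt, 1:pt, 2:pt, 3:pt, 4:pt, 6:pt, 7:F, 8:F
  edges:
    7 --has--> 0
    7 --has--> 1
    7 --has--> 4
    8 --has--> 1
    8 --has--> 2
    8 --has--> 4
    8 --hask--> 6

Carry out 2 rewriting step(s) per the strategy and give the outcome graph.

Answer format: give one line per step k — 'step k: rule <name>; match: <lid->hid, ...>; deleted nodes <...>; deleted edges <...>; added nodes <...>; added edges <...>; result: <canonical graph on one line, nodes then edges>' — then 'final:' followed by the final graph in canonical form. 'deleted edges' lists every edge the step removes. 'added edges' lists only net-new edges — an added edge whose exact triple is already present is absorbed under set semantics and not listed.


step 1: rule r1; match: 0->7, 1->0, 2->1, 3->4; deleted nodes 7; deleted edges (7,0,has); (7,1,has); (7,4,has); added nodes 9, 10, 11, 12, 13, 14, 15; added edges (12,0,has); (12,9,has); (12,11,has); (13,1,has); (13,9,has); (13,10,has); (14,4,has); (14,10,has); (14,11,has); (15,9,has); (15,10,has); (15,11,has); result: nodes: 0:pt, 1:pt, 2:pt, 3:pt, 4:pt, 6:pt, 8:F, 9:pt, 10:pt, 11:pt, 12:F, 13:F, 14:F, 15:F edges: (8,1,has); (8,2,has); (8,4,has); (8,6,hask); (12,0,has); (12,9,has); (12,11,has); (13,1,has); (13,9,has); (13,10,has); (14,4,has); (14,10,has); (14,11,has); (15,9,has); (15,10,has); (15,11,has)
step 2: rule r1; match: 0->12, 1->0, 2->9, 3->11; deleted nodes 12; deleted edges (12,0,has); (12,9,has); (12,11,has); added nodes 16, 17, 18, 19, 20, 21, 22; added edges (19,0,has); (19,16,has); (19,18,has); (20,9,has); (20,16,has); (20,17,has); (21,11,has); (21,17,has); (21,18,has); (22,16,has); (22,17,has); (22,18,has); result: nodes: 0:pt, 1:pt, 2:pt, 3:pt, 4:pt, 6:pt, 8:F, 9:pt, 10:pt, 11:pt, 13:F, 14:F, 15:F, 16:pt, 17:pt, 18:pt, 19:F, 20:F, 21:F, 22:F edges: (8,1,has); (8,2,has); (8,4,has); (8,6,hask); (13,1,has); (13,9,has); (13,10,has); (14,4,has); (14,10,has); (14,11,has); (15,9,has); (15,10,has); (15,11,has); (19,0,has); (19,16,has); (19,18,has); (20,9,has); (20,16,has); (20,17,has); (21,11,has); (21,17,has); (21,18,has); (22,16,has); (22,17,has); (22,18,has)
final:
nodes: 0:pt, 1:pt, 2:pt, 3:pt, 4:pt, 6:pt, 8:F, 9:pt, 10:pt, 11:pt, 13:F, 14:F, 15:F, 16:pt, 17:pt, 18:pt, 19:F, 20:F, 21:F, 22:F
edges: (8,1,has); (8,2,has); (8,4,has); (8,6,hask); (13,1,has); (13,9,has); (13,10,has); (14,4,has); (14,10,has); (14,11,has); (15,9,has); (15,10,has); (15,11,has); (19,0,has); (19,16,has); (19,18,has); (20,9,has); (20,16,has); (20,17,has); (21,11,has); (21,17,has); (21,18,has); (22,16,has); (22,17,has); (22,18,has)


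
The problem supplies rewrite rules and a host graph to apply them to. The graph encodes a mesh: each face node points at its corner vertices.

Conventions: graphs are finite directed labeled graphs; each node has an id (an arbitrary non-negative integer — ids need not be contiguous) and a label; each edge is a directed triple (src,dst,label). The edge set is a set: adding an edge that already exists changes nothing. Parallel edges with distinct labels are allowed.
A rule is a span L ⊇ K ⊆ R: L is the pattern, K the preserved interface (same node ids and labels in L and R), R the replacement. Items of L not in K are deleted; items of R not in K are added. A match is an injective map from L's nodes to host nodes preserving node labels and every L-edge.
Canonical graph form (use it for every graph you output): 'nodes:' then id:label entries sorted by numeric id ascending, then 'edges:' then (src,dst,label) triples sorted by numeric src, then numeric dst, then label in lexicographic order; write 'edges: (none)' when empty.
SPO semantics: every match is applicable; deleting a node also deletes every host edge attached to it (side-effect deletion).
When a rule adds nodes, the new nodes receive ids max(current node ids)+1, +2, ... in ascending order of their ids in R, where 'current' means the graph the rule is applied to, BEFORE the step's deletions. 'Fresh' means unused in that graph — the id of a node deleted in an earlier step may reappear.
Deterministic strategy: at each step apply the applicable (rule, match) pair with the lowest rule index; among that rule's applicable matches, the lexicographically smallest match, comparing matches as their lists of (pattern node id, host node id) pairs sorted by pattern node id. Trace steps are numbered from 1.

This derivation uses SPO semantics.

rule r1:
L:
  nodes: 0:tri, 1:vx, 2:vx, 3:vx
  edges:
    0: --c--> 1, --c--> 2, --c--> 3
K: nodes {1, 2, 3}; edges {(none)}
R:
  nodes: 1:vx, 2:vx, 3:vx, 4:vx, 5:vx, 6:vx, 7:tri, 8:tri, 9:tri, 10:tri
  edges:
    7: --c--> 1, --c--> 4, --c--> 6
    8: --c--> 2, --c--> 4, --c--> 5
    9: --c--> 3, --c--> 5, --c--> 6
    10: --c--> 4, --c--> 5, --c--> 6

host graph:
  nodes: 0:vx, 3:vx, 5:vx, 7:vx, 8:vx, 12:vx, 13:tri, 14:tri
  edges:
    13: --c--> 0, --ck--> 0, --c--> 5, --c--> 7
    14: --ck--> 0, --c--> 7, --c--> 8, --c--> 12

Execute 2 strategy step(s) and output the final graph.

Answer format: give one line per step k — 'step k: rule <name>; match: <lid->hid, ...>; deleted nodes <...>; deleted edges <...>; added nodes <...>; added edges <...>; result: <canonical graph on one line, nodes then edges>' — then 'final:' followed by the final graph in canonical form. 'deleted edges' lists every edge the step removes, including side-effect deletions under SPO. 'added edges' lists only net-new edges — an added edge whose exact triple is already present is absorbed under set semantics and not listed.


step 1: rule r1; match: 0->13, 1->0, 2->5, 3->7; deleted nodes 13; deleted edges (13,0,c); (13,0,ck); (13,5,c); (13,7,c); added nodes 15, 16, 17, 18, 19, 20, 21; added edges (18,0,c); (18,15,c); (18,17,c); (19,5,c); (19,15,c); (19,16,c); (20,7,c); (20,16,c); (20,17,c); (21,15,c); (21,16,c); (21,17,c); result: nodes: 0:vx, 3:vx, 5:vx, 7:vx, 8:vx, 12:vx, 14:tri, 15:vx, 16:vx, 17:vx, 18:tri, 19:tri, 20:tri, 21:tri edges: (14,0,ck); (14,7,c); (14,8,c); (14,12,c); (18,0,c); (18,15,c); (18,17,c); (19,5,c); (19,15,c); (19,16,c); (20,7,c); (20,16,c); (20,17,c); (21,15,c); (21,16,c); (21,17,c)
step 2: rule r1; match: 0->14, 1->7, 2->8, 3->12; deleted nodes 14; deleted edges (14,0,ck); (14,7,c); (14,8,c); (14,12,c); added nodes 22, 23, 24, 25, 26, 27, 28; added edges (25,7,c); (25,22,c); (25,24,c); (26,8,c); (26,22,c); (26,23,c); (27,12,c); (27,23,c); (27,24,c); (28,22,c); (28,23,c); (28,24,c); result: nodes: 0:vx, 3:vx, 5:vx, 7:vx, 8:vx, 12:vx, 15:vx, 16:vx, 17:vx, 18:tri, 19:tri, 20:tri, 21:tri, 22:vx, 23:vx, 24:vx, 25:tri, 26:tri, 27:tri, 28:tri edges: (18,0,c); (18,15,c); (18,17,c); (19,5,c); (19,15,c); (19,16,c); (20,7,c); (20,16,c); (20,17,c); (21,15,c); (21,16,c); (21,17,c); (25,7,c); (25,22,c); (25,24,c); (26,8,c); (26,22,c); (26,23,c); (27,12,c); (27,23,c); (27,24,c); (28,22,c); (28,23,c); (28,24,c)
final:
nodes: 0:vx, 3:vx, 5:vx, 7:vx, 8:vx, 12:vx, 15:vx, 16:vx, 17:vx, 18:tri, 19:tri, 20:tri, 21:tri, 22:vx, 23:vx, 24:vx, 25:tri, 26:tri, 27:tri, 28:tri
edges: (18,0,c); (18,15,c); (18,17,c); (19,5,c); (19,15,c); (19,16,c); (20,7,c); (20,16,c); (20,17,c); (21,15,c); (21,16,c); (21,17,c); (25,7,c); (25,22,c); (25,24,c); (26,8,c); (26,22,c); (26,23,c); (27,12,c); (27,23,c); (27,24,c); (28,22,c); (28,23,c); (28,24,c)


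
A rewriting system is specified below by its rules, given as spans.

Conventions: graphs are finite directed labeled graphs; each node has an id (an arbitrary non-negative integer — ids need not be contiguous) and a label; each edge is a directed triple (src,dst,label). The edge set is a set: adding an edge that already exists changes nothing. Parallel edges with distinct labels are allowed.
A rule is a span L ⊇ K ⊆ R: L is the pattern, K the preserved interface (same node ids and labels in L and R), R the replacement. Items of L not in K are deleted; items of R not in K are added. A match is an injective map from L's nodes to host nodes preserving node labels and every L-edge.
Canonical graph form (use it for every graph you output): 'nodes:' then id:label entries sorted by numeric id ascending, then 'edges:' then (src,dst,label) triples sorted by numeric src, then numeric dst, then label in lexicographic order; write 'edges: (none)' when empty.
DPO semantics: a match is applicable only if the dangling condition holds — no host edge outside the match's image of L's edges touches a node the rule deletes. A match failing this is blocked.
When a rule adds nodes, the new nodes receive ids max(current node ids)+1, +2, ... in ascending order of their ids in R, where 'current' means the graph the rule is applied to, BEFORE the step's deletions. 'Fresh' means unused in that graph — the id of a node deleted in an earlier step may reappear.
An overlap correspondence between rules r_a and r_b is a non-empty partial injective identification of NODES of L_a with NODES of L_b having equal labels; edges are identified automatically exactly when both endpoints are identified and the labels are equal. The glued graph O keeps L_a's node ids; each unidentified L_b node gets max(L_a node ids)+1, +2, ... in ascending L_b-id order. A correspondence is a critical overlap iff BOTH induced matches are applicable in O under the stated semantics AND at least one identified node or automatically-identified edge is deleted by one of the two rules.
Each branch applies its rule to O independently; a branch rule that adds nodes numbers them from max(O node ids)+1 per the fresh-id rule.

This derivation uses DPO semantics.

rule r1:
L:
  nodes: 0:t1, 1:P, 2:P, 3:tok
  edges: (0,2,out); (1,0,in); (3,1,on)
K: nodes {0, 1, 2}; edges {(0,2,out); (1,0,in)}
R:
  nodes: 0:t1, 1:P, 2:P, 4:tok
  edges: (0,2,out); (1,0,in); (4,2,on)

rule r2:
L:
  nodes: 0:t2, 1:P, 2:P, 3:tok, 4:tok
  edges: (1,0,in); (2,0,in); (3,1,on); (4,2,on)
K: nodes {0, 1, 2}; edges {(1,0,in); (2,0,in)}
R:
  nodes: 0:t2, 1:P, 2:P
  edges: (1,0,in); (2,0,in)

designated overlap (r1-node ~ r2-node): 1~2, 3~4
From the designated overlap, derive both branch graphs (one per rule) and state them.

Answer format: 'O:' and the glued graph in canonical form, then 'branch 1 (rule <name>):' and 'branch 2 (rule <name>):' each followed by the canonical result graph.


O:
nodes: 0:t1, 1:P, 2:P, 3:tok, 4:t2, 5:P, 6:tok
edges: (0,2,out); (1,0,in); (1,4,in); (3,1,on); (5,4,in); (6,5,on)
branch 1 (rule r1):
nodes: 0:t1, 1:P, 2:P, 4:t2, 5:P, 6:tok, 7:tok
edges: (0,2,out); (1,0,in); (1,4,in); (5,4,in); (6,5,on); (7,2,on)
branch 2 (rule r2):
nodes: 0:t1, 1:P, 2:P, 4:t2, 5:P
edges: (0,2,out); (1,0,in); (1,4,in); (5,4,in)
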